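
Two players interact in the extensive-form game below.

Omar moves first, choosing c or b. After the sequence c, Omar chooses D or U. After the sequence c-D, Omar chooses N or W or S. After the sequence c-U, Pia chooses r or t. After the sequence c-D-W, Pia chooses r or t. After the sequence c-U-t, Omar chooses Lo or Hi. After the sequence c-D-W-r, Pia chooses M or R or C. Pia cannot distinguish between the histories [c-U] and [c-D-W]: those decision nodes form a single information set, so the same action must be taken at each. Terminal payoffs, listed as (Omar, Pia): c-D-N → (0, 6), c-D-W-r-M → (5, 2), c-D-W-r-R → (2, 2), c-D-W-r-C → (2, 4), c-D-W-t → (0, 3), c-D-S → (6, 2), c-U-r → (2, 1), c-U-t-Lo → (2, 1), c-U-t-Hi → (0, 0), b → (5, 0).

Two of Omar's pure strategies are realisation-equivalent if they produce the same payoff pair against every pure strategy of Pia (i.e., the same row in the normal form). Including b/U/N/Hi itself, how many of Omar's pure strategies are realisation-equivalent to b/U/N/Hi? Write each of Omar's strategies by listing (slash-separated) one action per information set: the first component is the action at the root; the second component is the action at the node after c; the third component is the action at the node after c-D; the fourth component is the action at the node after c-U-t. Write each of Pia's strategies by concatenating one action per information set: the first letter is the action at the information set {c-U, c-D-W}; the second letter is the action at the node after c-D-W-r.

Row for b/U/N/Hi (columns rM, rR, rC, tM, tR, tC): (5,0) (5,0) (5,0) (5,0) (5,0) (5,0).
Under b/U/N/Hi, Omar's choice at the node after c and at the node after c-D and at the node after c-U-t can never be reached regardless of what Pia does, so varying those choices leaves every outcome unchanged.
Holding the reachable choices fixed and varying the unreachable ones freely already gives 2 × 3 × 2 = 12 equivalent strategies.
No other strategy reproduces this row, so those 12 are the full class: b/D/N/Lo, b/D/N/Hi, b/D/W/Lo, b/D/W/Hi, b/D/S/Lo, b/D/S/Hi, b/U/N/Lo, b/U/N/Hi, b/U/W/Lo, b/U/W/Hi, b/U/S/Lo, b/U/S/Hi.

12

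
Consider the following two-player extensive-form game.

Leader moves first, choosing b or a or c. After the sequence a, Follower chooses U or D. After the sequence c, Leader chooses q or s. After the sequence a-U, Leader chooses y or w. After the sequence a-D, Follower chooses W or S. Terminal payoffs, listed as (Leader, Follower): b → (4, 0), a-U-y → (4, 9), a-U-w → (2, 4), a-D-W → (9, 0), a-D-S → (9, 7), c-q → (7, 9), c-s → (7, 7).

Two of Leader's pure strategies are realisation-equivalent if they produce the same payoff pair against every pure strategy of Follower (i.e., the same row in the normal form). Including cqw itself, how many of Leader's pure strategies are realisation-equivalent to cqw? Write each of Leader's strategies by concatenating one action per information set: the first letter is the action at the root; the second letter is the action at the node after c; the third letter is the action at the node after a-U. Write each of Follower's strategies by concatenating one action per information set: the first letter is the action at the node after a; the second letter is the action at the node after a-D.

2

Row for cqw (columns UW, US, DW, DS): (7,9) (7,9) (7,9) (7,9).
Under cqw, Leader's choice at the node after a-U can never be reached regardless of what Follower does, so varying those choices leaves every outcome unchanged.
Holding the reachable choices fixed and varying the unreachable one freely already gives 2 equivalent strategies.
No other strategy reproduces this row, so those 2 are the full class: cqy, cqw.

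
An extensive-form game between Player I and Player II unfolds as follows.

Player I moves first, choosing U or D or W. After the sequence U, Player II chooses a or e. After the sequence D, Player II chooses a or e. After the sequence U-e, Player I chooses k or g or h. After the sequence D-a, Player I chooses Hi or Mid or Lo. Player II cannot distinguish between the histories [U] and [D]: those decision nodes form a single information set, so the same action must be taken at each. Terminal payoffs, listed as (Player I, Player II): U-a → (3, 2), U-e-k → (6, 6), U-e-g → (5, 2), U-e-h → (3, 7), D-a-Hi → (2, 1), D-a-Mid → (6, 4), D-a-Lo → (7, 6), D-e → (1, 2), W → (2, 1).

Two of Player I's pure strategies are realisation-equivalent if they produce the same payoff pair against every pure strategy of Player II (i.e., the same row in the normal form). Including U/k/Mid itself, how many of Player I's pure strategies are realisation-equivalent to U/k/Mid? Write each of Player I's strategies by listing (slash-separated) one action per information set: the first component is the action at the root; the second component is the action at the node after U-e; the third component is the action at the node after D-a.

3

Row for U/k/Mid (columns a, e): (3,2) (6,6).
Under U/k/Mid, Player I's choice at the node after D-a can never be reached regardless of what Player II does, so varying those choices leaves every outcome unchanged.
Holding the reachable choices fixed and varying the unreachable one freely already gives 3 equivalent strategies.
No other strategy reproduces this row, so those 3 are the full class: U/k/Hi, U/k/Mid, U/k/Lo.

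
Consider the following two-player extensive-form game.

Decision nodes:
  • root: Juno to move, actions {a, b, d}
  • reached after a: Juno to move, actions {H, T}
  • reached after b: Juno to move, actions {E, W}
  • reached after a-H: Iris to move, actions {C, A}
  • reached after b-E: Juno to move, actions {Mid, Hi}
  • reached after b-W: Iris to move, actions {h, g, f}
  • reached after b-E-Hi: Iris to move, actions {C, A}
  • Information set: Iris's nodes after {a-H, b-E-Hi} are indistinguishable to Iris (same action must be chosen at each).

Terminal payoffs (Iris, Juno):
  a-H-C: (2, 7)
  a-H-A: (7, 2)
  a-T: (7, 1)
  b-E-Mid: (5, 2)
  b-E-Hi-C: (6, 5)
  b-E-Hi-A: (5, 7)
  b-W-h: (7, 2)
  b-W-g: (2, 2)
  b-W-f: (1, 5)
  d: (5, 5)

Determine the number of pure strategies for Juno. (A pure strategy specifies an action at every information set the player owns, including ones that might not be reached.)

Juno owns the root with actions {a, b, d} — three choices.
Juno owns the node after a with actions {H, T} — two choices.
Juno owns the node after b with actions {E, W} — two choices.
Juno owns the node after b-E with actions {Mid, Hi} — two choices.
A pure strategy fixes one action at each information set independently, so the count is the product 3 × 2 × 2 × 2 = 24.

24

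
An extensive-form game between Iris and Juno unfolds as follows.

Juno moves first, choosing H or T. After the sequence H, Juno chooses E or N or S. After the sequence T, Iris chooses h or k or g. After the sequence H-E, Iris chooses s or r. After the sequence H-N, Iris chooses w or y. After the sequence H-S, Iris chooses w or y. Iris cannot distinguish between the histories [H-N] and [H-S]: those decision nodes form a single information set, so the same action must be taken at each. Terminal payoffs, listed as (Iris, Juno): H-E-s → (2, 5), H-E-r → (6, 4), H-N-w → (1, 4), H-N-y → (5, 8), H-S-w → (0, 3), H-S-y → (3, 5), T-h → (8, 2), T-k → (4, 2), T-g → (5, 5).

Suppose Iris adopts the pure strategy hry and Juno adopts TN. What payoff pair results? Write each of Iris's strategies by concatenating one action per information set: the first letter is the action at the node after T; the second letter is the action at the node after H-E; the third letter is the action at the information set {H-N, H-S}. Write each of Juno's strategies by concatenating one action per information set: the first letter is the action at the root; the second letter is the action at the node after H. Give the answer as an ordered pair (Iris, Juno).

Trace the play path from the root:
  Juno plays T
  Iris plays h at [T]
→ terminal payoff (8, 2).
(Iris's choice at the node after H-E is never reached on this path, so it doesn't affect the outcome.)

(8, 2)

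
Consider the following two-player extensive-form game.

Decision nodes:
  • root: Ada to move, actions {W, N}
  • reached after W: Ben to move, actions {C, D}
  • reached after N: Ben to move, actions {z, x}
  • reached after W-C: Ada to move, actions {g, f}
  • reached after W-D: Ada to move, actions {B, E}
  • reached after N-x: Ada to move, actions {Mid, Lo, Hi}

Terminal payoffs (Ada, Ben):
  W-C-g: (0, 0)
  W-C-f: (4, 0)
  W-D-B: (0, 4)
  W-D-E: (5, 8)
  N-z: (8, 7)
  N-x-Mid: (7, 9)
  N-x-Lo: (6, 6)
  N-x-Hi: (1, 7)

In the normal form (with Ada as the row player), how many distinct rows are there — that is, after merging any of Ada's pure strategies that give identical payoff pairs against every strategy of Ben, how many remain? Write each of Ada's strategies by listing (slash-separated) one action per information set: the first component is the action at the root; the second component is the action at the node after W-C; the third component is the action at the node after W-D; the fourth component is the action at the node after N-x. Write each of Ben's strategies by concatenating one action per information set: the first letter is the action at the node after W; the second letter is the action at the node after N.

7

Ada has 24 pure strategies: W/g/B/Mid, W/g/B/Lo, W/g/B/Hi, W/g/E/Mid, W/g/E/Lo, W/g/E/Hi, W/f/B/Mid, W/f/B/Lo, W/f/B/Hi, W/f/E/Mid, W/f/E/Lo, W/f/E/Hi, N/g/B/Mid, N/g/B/Lo, N/g/B/Hi, N/g/E/Mid, N/g/E/Lo, N/g/E/Hi, N/f/B/Mid, N/f/B/Lo, N/f/B/Hi, N/f/E/Mid, N/f/E/Lo, N/f/E/Hi. Columns: Cz, Cx, Dz, Dx.
{W/g/B/Mid, W/g/B/Lo, W/g/B/Hi} → row (0,0) (0,0) (0,4) (0,4)
{W/g/E/Mid, W/g/E/Lo, W/g/E/Hi} → row (0,0) (0,0) (5,8) (5,8)
{W/f/B/Mid, W/f/B/Lo, W/f/B/Hi} → row (4,0) (4,0) (0,4) (0,4)
{W/f/E/Mid, W/f/E/Lo, W/f/E/Hi} → row (4,0) (4,0) (5,8) (5,8)
{N/g/B/Mid, N/g/E/Mid, N/f/B/Mid, N/f/E/Mid} → row (8,7) (7,9) (8,7) (7,9)
{N/g/B/Lo, N/g/E/Lo, N/f/B/Lo, N/f/E/Lo} → row (8,7) (6,6) (8,7) (6,6)
{N/g/B/Hi, N/g/E/Hi, N/f/B/Hi, N/f/E/Hi} → row (8,7) (1,7) (8,7) (1,7)
That's 7 distinct rows out of 24 strategies.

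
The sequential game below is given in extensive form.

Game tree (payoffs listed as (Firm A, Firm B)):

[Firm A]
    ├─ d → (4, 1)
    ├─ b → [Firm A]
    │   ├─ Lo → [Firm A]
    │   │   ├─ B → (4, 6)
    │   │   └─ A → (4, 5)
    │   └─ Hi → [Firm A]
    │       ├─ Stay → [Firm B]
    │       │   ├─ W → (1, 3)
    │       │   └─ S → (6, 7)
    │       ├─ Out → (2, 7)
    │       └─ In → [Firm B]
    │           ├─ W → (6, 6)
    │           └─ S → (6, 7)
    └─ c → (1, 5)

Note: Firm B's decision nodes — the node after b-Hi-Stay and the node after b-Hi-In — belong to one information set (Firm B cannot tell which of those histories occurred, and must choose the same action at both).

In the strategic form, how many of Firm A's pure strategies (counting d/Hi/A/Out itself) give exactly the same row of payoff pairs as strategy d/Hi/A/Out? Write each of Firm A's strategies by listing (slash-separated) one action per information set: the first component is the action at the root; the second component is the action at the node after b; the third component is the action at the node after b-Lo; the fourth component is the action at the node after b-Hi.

Row for d/Hi/A/Out (columns W, S): (4,1) (4,1).
Under d/Hi/A/Out, Firm A's choice at the node after b and at the node after b-Lo and at the node after b-Hi can never be reached regardless of what Firm B does, so varying those choices leaves every outcome unchanged.
Holding the reachable choices fixed and varying the unreachable ones freely already gives 2 × 2 × 3 = 12 equivalent strategies.
No other strategy reproduces this row, so those 12 are the full class: d/Lo/B/Stay, d/Lo/B/Out, d/Lo/B/In, d/Lo/A/Stay, d/Lo/A/Out, d/Lo/A/In, d/Hi/B/Stay, d/Hi/B/Out, d/Hi/B/In, d/Hi/A/Stay, d/Hi/A/Out, d/Hi/A/In.

12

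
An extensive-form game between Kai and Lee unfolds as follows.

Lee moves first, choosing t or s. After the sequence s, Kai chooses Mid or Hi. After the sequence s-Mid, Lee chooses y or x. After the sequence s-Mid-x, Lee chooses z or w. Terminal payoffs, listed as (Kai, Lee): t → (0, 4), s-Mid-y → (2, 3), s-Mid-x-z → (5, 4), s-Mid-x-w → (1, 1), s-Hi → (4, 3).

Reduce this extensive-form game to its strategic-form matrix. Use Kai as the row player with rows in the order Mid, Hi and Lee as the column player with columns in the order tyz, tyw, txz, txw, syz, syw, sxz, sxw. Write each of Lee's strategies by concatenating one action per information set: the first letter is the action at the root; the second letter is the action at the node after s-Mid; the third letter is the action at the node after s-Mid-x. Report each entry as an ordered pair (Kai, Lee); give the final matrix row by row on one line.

          tyz      tyw      txz      txw      syz      syw      sxz      sxw
 Mid    (0,4)    (0,4)    (0,4)    (0,4)    (2,3)    (2,3)    (5,4)    (1,1)
  Hi    (0,4)    (0,4)    (0,4)    (0,4)    (4,3)    (4,3)    (4,3)    (4,3)

Mid: (0,4) (0,4) (0,4) (0,4) (2,3) (2,3) (5,4) (1,1) | Hi: (0,4) (0,4) (0,4) (0,4) (4,3) (4,3) (4,3) (4,3)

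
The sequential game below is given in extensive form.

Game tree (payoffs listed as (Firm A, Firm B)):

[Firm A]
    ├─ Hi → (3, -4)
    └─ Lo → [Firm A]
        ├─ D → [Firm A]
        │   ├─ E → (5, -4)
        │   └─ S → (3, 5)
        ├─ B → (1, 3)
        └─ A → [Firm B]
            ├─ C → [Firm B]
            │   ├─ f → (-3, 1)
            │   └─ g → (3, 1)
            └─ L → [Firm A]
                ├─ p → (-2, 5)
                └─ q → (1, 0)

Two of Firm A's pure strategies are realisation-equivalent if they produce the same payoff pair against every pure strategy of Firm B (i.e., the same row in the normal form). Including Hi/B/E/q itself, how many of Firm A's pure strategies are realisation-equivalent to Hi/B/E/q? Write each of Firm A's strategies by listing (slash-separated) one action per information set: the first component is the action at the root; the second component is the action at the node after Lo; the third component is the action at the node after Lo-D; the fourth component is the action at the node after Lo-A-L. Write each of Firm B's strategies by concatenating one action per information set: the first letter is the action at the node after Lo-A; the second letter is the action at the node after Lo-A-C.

Row for Hi/B/E/q (columns Cf, Cg, Lf, Lg): (3,-4) (3,-4) (3,-4) (3,-4).
Under Hi/B/E/q, Firm A's choice at the node after Lo and at the node after Lo-D and at the node after Lo-A-L can never be reached regardless of what Firm B does, so varying those choices leaves every outcome unchanged.
Holding the reachable choices fixed and varying the unreachable ones freely already gives 3 × 2 × 2 = 12 equivalent strategies.
No other strategy reproduces this row, so those 12 are the full class: Hi/D/E/p, Hi/D/E/q, Hi/D/S/p, Hi/D/S/q, Hi/B/E/p, Hi/B/E/q, Hi/B/S/p, Hi/B/S/q, Hi/A/E/p, Hi/A/E/q, Hi/A/S/p, Hi/A/S/q.

12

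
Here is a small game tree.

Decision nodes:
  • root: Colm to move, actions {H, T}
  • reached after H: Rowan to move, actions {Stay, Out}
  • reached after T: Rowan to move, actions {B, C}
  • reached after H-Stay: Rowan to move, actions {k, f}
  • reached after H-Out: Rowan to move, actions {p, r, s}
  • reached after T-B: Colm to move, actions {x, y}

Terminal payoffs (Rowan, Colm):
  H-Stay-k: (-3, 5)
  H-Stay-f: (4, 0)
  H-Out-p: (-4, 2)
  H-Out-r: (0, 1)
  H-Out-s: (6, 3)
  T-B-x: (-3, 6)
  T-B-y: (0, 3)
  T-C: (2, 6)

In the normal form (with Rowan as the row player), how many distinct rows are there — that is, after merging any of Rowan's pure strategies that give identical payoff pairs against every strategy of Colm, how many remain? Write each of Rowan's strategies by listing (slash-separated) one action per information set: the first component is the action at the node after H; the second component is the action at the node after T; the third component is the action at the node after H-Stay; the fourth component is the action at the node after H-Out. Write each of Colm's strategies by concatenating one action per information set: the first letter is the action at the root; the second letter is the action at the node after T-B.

10

Rowan has 24 pure strategies: Stay/B/k/p, Stay/B/k/r, Stay/B/k/s, Stay/B/f/p, Stay/B/f/r, Stay/B/f/s, Stay/C/k/p, Stay/C/k/r, Stay/C/k/s, Stay/C/f/p, Stay/C/f/r, Stay/C/f/s, Out/B/k/p, Out/B/k/r, Out/B/k/s, Out/B/f/p, Out/B/f/r, Out/B/f/s, Out/C/k/p, Out/C/k/r, Out/C/k/s, Out/C/f/p, Out/C/f/r, Out/C/f/s. Columns: Hx, Hy, Tx, Ty.
{Stay/B/k/p, Stay/B/k/r, Stay/B/k/s} → row (-3,5) (-3,5) (-3,6) (0,3)
{Stay/B/f/p, Stay/B/f/r, Stay/B/f/s} → row (4,0) (4,0) (-3,6) (0,3)
{Stay/C/k/p, Stay/C/k/r, Stay/C/k/s} → row (-3,5) (-3,5) (2,6) (2,6)
{Stay/C/f/p, Stay/C/f/r, Stay/C/f/s} → row (4,0) (4,0) (2,6) (2,6)
{Out/B/k/p, Out/B/f/p} → row (-4,2) (-4,2) (-3,6) (0,3)
{Out/B/k/r, Out/B/f/r} → row (0,1) (0,1) (-3,6) (0,3)
{Out/B/k/s, Out/B/f/s} → row (6,3) (6,3) (-3,6) (0,3)
{Out/C/k/p, Out/C/f/p} → row (-4,2) (-4,2) (2,6) (2,6)
{Out/C/k/r, Out/C/f/r} → row (0,1) (0,1) (2,6) (2,6)
{Out/C/k/s, Out/C/f/s} → row (6,3) (6,3) (2,6) (2,6)
That's 10 distinct rows out of 24 strategies.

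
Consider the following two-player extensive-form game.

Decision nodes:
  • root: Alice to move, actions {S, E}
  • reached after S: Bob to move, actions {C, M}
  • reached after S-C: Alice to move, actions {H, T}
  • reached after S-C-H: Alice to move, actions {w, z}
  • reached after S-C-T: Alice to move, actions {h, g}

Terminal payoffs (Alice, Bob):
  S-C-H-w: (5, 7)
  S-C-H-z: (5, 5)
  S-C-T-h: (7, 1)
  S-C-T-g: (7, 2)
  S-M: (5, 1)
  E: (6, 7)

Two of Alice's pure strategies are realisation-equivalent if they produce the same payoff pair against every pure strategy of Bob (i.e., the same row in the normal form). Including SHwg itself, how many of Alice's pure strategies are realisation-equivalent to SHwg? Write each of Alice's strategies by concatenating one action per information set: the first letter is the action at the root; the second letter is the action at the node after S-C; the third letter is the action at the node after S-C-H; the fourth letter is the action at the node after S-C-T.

2

Row for SHwg (columns C, M): (5,7) (5,1).
Under SHwg, Alice's choice at the node after S-C-T can never be reached regardless of what Bob does, so varying those choices leaves every outcome unchanged.
Holding the reachable choices fixed and varying the unreachable one freely already gives 2 equivalent strategies.
No other strategy reproduces this row, so those 2 are the full class: SHwh, SHwg.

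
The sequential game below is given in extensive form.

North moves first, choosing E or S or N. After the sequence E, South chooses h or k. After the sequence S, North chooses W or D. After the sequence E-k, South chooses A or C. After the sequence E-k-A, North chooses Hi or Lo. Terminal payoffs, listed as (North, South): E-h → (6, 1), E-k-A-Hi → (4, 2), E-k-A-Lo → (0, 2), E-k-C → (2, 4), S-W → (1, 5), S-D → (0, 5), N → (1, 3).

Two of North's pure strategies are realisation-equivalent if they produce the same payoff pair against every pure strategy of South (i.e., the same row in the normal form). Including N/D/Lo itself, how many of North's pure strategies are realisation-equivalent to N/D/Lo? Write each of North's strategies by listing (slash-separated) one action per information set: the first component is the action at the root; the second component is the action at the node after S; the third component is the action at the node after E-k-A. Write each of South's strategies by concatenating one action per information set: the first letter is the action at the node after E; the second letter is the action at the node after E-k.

Row for N/D/Lo (columns hA, hC, kA, kC): (1,3) (1,3) (1,3) (1,3).
Under N/D/Lo, North's choice at the node after S and at the node after E-k-A can never be reached regardless of what South does, so varying those choices leaves every outcome unchanged.
Holding the reachable choices fixed and varying the unreachable ones freely already gives 2 × 2 = 4 equivalent strategies.
No other strategy reproduces this row, so those 4 are the full class: N/W/Hi, N/W/Lo, N/D/Hi, N/D/Lo.

4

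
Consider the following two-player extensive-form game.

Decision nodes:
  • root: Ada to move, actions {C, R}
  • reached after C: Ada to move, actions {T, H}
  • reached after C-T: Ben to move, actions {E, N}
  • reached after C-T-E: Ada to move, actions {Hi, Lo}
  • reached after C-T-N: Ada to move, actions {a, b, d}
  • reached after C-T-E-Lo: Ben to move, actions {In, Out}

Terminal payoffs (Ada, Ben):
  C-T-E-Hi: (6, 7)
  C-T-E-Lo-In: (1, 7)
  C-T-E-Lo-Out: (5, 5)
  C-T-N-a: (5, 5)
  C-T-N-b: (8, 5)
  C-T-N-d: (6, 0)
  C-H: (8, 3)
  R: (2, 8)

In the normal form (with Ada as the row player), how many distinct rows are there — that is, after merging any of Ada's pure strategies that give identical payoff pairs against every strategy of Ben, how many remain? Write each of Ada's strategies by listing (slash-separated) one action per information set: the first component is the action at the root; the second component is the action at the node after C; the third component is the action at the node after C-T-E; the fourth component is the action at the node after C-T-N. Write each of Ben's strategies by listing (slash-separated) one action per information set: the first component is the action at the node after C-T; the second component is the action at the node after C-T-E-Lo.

Ada has 24 pure strategies: C/T/Hi/a, C/T/Hi/b, C/T/Hi/d, C/T/Lo/a, C/T/Lo/b, C/T/Lo/d, C/H/Hi/a, C/H/Hi/b, C/H/Hi/d, C/H/Lo/a, C/H/Lo/b, C/H/Lo/d, R/T/Hi/a, R/T/Hi/b, R/T/Hi/d, R/T/Lo/a, R/T/Lo/b, R/T/Lo/d, R/H/Hi/a, R/H/Hi/b, R/H/Hi/d, R/H/Lo/a, R/H/Lo/b, R/H/Lo/d. Columns: E/In, E/Out, N/In, N/Out.
{C/T/Hi/a} → row (6,7) (6,7) (5,5) (5,5)
{C/T/Hi/b} → row (6,7) (6,7) (8,5) (8,5)
{C/T/Hi/d} → row (6,7) (6,7) (6,0) (6,0)
{C/T/Lo/a} → row (1,7) (5,5) (5,5) (5,5)
{C/T/Lo/b} → row (1,7) (5,5) (8,5) (8,5)
{C/T/Lo/d} → row (1,7) (5,5) (6,0) (6,0)
{C/H/Hi/a, C/H/Hi/b, C/H/Hi/d, C/H/Lo/a, C/H/Lo/b, C/H/Lo/d} → row (8,3) (8,3) (8,3) (8,3)
{R/T/Hi/a, R/T/Hi/b, R/T/Hi/d, R/T/Lo/a, R/T/Lo/b, R/T/Lo/d, R/H/Hi/a, R/H/Hi/b, R/H/Hi/d, R/H/Lo/a, R/H/Lo/b, R/H/Lo/d} → row (2,8) (2,8) (2,8) (2,8)
That's 8 distinct rows out of 24 strategies.

8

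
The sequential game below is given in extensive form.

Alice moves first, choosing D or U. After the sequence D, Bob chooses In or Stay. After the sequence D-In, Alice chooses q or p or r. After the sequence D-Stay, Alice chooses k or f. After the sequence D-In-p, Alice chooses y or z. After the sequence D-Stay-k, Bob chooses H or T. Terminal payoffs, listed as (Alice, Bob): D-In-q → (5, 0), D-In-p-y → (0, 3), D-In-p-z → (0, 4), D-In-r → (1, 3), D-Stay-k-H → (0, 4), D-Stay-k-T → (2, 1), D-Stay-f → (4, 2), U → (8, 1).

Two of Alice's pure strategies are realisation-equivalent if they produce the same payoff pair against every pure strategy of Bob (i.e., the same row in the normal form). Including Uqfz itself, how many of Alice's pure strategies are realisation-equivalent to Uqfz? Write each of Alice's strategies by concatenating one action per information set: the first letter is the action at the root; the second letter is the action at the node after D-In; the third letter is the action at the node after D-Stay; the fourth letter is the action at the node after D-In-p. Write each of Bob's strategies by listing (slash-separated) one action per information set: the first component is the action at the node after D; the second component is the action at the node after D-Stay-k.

12

Row for Uqfz (columns In/H, In/T, Stay/H, Stay/T): (8,1) (8,1) (8,1) (8,1).
Under Uqfz, Alice's choice at the node after D-In and at the node after D-Stay and at the node after D-In-p can never be reached regardless of what Bob does, so varying those choices leaves every outcome unchanged.
Holding the reachable choices fixed and varying the unreachable ones freely already gives 3 × 2 × 2 = 12 equivalent strategies.
No other strategy reproduces this row, so those 12 are the full class: Uqky, Uqkz, Uqfy, Uqfz, Upky, Upkz, Upfy, Upfz, Urky, Urkz, Urfy, Urfz.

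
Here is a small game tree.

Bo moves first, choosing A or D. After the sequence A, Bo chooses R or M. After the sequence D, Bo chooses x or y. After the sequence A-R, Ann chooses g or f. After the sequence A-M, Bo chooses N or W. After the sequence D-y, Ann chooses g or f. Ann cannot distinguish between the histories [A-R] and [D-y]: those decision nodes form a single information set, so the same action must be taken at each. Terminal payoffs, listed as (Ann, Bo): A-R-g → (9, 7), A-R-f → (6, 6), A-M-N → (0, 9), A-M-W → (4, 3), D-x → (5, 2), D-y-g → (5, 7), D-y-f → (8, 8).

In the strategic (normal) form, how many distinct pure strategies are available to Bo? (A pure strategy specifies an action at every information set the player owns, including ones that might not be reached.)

16

Bo owns the root with actions {A, D} — two choices.
Bo owns the node after A with actions {R, M} — two choices.
Bo owns the node after D with actions {x, y} — two choices.
Bo owns the node after A-M with actions {N, W} — two choices.
A pure strategy fixes one action at each information set independently, so the count is the product 2 × 2 × 2 × 2 = 16.
(For reference, Ann has 2 pure strategies, giving a 16×2 normal-form matrix.)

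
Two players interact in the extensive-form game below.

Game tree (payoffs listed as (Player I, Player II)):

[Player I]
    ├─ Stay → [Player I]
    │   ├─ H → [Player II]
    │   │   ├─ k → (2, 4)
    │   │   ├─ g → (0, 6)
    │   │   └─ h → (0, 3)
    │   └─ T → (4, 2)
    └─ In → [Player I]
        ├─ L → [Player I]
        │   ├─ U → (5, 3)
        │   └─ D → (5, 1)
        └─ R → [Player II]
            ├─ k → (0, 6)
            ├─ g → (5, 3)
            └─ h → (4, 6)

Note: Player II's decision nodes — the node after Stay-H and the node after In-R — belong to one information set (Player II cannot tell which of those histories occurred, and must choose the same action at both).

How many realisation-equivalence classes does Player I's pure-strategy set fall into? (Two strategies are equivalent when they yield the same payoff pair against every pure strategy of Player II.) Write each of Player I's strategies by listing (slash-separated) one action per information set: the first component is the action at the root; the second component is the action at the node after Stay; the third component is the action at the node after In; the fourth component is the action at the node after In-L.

5

Player I has 16 pure strategies: Stay/H/L/U, Stay/H/L/D, Stay/H/R/U, Stay/H/R/D, Stay/T/L/U, Stay/T/L/D, Stay/T/R/U, Stay/T/R/D, In/H/L/U, In/H/L/D, In/H/R/U, In/H/R/D, In/T/L/U, In/T/L/D, In/T/R/U, In/T/R/D. Columns: k, g, h.
{Stay/H/L/U, Stay/H/L/D, Stay/H/R/U, Stay/H/R/D} → row (2,4) (0,6) (0,3)
{Stay/T/L/U, Stay/T/L/D, Stay/T/R/U, Stay/T/R/D} → row (4,2) (4,2) (4,2)
{In/H/L/U, In/T/L/U} → row (5,3) (5,3) (5,3)
{In/H/L/D, In/T/L/D} → row (5,1) (5,1) (5,1)
{In/H/R/U, In/H/R/D, In/T/R/U, In/T/R/D} → row (0,6) (5,3) (4,6)
That's 5 distinct rows out of 16 strategies.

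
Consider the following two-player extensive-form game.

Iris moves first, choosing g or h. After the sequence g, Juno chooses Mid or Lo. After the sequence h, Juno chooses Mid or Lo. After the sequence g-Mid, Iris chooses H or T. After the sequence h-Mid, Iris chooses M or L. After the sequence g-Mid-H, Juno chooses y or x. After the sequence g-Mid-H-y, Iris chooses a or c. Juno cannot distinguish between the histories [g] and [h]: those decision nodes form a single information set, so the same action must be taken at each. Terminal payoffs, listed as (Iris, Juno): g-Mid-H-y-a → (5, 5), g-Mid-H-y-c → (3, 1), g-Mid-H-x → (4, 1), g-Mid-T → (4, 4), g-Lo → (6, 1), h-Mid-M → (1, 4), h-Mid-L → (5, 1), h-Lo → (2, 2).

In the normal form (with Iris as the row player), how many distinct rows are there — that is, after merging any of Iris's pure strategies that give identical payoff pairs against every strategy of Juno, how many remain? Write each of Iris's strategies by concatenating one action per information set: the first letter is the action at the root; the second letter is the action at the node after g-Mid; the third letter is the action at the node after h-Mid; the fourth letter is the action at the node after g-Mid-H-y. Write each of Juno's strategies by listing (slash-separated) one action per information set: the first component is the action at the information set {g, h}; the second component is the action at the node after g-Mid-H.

Iris has 16 pure strategies: gHMa, gHMc, gHLa, gHLc, gTMa, gTMc, gTLa, gTLc, hHMa, hHMc, hHLa, hHLc, hTMa, hTMc, hTLa, hTLc. Columns: Mid/y, Mid/x, Lo/y, Lo/x.
{gHMa, gHLa} → row (5,5) (4,1) (6,1) (6,1)
{gHMc, gHLc} → row (3,1) (4,1) (6,1) (6,1)
{gTMa, gTMc, gTLa, gTLc} → row (4,4) (4,4) (6,1) (6,1)
{hHMa, hHMc, hTMa, hTMc} → row (1,4) (1,4) (2,2) (2,2)
{hHLa, hHLc, hTLa, hTLc} → row (5,1) (5,1) (2,2) (2,2)
That's 5 distinct rows out of 16 strategies.

5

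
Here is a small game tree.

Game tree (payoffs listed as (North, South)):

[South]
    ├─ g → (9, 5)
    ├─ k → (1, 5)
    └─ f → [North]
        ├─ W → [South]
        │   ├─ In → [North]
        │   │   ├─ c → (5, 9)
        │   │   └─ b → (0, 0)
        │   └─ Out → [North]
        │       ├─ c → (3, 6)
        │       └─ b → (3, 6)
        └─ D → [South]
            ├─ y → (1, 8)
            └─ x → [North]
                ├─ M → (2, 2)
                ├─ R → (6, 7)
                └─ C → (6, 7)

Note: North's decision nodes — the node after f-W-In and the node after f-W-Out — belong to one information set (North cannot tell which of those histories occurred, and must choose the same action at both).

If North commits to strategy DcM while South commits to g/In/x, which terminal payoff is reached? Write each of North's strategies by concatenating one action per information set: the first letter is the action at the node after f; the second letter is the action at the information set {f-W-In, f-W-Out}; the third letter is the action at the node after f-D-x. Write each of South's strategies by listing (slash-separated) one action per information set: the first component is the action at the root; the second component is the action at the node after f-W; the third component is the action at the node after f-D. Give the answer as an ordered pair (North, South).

(9, 5)

Trace the play path from the root:
  South plays g
→ terminal payoff (9, 5).
(North's choice at the node after f is never reached on this path, so it doesn't affect the outcome.)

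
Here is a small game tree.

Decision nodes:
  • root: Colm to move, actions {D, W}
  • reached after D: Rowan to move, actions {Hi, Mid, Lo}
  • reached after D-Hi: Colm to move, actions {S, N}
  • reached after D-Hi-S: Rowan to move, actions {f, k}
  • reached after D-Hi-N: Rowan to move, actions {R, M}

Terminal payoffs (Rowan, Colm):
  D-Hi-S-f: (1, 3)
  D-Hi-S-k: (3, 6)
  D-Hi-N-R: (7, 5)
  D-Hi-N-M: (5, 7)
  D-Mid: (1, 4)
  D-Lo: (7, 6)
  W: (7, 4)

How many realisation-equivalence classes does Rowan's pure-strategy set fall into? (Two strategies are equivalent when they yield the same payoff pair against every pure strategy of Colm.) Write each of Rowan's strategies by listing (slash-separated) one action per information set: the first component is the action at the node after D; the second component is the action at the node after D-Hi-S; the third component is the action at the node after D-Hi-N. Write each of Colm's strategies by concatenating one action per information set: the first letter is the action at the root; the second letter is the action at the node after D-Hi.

Rowan has 12 pure strategies: Hi/f/R, Hi/f/M, Hi/k/R, Hi/k/M, Mid/f/R, Mid/f/M, Mid/k/R, Mid/k/M, Lo/f/R, Lo/f/M, Lo/k/R, Lo/k/M. Columns: DS, DN, WS, WN.
{Hi/f/R} → row (1,3) (7,5) (7,4) (7,4)
{Hi/f/M} → row (1,3) (5,7) (7,4) (7,4)
{Hi/k/R} → row (3,6) (7,5) (7,4) (7,4)
{Hi/k/M} → row (3,6) (5,7) (7,4) (7,4)
{Mid/f/R, Mid/f/M, Mid/k/R, Mid/k/M} → row (1,4) (1,4) (7,4) (7,4)
{Lo/f/R, Lo/f/M, Lo/k/R, Lo/k/M} → row (7,6) (7,6) (7,4) (7,4)
That's 6 distinct rows out of 12 strategies.

6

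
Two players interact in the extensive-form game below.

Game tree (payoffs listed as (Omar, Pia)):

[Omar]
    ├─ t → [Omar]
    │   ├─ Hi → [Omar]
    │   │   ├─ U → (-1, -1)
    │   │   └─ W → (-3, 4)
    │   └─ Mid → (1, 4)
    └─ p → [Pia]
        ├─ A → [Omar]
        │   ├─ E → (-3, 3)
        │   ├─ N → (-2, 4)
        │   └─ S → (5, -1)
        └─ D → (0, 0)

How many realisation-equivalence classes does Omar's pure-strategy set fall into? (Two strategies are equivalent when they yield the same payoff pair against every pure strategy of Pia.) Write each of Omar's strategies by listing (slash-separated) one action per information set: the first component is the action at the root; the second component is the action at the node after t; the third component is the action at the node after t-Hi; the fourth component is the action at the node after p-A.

Omar has 24 pure strategies: t/Hi/U/E, t/Hi/U/N, t/Hi/U/S, t/Hi/W/E, t/Hi/W/N, t/Hi/W/S, t/Mid/U/E, t/Mid/U/N, t/Mid/U/S, t/Mid/W/E, t/Mid/W/N, t/Mid/W/S, p/Hi/U/E, p/Hi/U/N, p/Hi/U/S, p/Hi/W/E, p/Hi/W/N, p/Hi/W/S, p/Mid/U/E, p/Mid/U/N, p/Mid/U/S, p/Mid/W/E, p/Mid/W/N, p/Mid/W/S. Columns: A, D.
{t/Hi/U/E, t/Hi/U/N, t/Hi/U/S} → row (-1,-1) (-1,-1)
{t/Hi/W/E, t/Hi/W/N, t/Hi/W/S} → row (-3,4) (-3,4)
{t/Mid/U/E, t/Mid/U/N, t/Mid/U/S, t/Mid/W/E, t/Mid/W/N, t/Mid/W/S} → row (1,4) (1,4)
{p/Hi/U/E, p/Hi/W/E, p/Mid/U/E, p/Mid/W/E} → row (-3,3) (0,0)
{p/Hi/U/N, p/Hi/W/N, p/Mid/U/N, p/Mid/W/N} → row (-2,4) (0,0)
{p/Hi/U/S, p/Hi/W/S, p/Mid/U/S, p/Mid/W/S} → row (5,-1) (0,0)
That's 6 distinct rows out of 24 strategies.

6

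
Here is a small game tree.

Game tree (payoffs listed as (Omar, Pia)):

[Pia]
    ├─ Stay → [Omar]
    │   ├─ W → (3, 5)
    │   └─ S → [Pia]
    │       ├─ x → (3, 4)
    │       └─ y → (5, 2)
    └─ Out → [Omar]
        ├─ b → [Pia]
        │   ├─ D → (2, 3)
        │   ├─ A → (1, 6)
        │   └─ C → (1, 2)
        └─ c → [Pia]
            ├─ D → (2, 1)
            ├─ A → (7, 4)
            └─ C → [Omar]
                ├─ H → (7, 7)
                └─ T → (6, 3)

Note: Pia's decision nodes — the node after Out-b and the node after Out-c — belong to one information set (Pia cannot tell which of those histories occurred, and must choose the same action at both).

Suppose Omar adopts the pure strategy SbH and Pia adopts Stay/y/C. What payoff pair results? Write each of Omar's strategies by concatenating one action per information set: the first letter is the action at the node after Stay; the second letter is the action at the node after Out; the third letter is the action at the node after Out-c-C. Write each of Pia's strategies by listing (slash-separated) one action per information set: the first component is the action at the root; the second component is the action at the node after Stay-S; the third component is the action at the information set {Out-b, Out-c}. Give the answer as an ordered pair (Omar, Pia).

Trace the play path from the root:
  Pia plays Stay
  Omar plays S at [Stay]
  Pia plays y at [Stay-S]
→ terminal payoff (5, 2).
(Omar's choice at the node after Out is never reached on this path, so it doesn't affect the outcome.)

(5, 2)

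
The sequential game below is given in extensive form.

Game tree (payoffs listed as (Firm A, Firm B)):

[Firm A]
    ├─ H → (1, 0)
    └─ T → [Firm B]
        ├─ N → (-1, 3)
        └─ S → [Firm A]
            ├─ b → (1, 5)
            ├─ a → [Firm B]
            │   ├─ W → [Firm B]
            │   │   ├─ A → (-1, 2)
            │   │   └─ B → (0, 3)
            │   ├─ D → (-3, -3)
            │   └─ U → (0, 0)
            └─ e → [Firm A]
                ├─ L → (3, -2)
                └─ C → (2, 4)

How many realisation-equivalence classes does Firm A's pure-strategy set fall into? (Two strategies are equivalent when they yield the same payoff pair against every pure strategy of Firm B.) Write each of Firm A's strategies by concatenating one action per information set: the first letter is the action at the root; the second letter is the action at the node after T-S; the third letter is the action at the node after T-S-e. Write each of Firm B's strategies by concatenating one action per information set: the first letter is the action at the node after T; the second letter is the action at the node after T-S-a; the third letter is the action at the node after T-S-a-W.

Firm A has 12 pure strategies: HbL, HbC, HaL, HaC, HeL, HeC, TbL, TbC, TaL, TaC, TeL, TeC. Columns: NWA, NWB, NDA, NDB, NUA, NUB, SWA, SWB, SDA, SDB, SUA, SUB.
{HbL, HbC, HaL, HaC, HeL, HeC} → row (1,0) (1,0) (1,0) (1,0) (1,0) (1,0) (1,0) (1,0) (1,0) (1,0) (1,0) (1,0)
{TbL, TbC} → row (-1,3) (-1,3) (-1,3) (-1,3) (-1,3) (-1,3) (1,5) (1,5) (1,5) (1,5) (1,5) (1,5)
{TaL, TaC} → row (-1,3) (-1,3) (-1,3) (-1,3) (-1,3) (-1,3) (-1,2) (0,3) (-3,-3) (-3,-3) (0,0) (0,0)
{TeL} → row (-1,3) (-1,3) (-1,3) (-1,3) (-1,3) (-1,3) (3,-2) (3,-2) (3,-2) (3,-2) (3,-2) (3,-2)
{TeC} → row (-1,3) (-1,3) (-1,3) (-1,3) (-1,3) (-1,3) (2,4) (2,4) (2,4) (2,4) (2,4) (2,4)
That's 5 distinct rows out of 12 strategies.

5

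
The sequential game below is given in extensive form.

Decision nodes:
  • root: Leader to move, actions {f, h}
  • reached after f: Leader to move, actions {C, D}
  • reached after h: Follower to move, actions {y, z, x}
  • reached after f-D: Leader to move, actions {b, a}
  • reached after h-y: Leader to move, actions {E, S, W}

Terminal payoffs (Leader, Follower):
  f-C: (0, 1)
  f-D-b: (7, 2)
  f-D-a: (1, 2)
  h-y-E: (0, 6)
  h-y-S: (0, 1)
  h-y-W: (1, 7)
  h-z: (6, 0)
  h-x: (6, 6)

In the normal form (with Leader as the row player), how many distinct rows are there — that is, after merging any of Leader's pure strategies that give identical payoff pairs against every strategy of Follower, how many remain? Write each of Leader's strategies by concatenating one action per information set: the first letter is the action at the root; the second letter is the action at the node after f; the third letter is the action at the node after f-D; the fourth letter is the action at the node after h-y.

Leader has 24 pure strategies: fCbE, fCbS, fCbW, fCaE, fCaS, fCaW, fDbE, fDbS, fDbW, fDaE, fDaS, fDaW, hCbE, hCbS, hCbW, hCaE, hCaS, hCaW, hDbE, hDbS, hDbW, hDaE, hDaS, hDaW. Columns: y, z, x.
{fCbE, fCbS, fCbW, fCaE, fCaS, fCaW} → row (0,1) (0,1) (0,1)
{fDbE, fDbS, fDbW} → row (7,2) (7,2) (7,2)
{fDaE, fDaS, fDaW} → row (1,2) (1,2) (1,2)
{hCbE, hCaE, hDbE, hDaE} → row (0,6) (6,0) (6,6)
{hCbS, hCaS, hDbS, hDaS} → row (0,1) (6,0) (6,6)
{hCbW, hCaW, hDbW, hDaW} → row (1,7) (6,0) (6,6)
That's 6 distinct rows out of 24 strategies.

6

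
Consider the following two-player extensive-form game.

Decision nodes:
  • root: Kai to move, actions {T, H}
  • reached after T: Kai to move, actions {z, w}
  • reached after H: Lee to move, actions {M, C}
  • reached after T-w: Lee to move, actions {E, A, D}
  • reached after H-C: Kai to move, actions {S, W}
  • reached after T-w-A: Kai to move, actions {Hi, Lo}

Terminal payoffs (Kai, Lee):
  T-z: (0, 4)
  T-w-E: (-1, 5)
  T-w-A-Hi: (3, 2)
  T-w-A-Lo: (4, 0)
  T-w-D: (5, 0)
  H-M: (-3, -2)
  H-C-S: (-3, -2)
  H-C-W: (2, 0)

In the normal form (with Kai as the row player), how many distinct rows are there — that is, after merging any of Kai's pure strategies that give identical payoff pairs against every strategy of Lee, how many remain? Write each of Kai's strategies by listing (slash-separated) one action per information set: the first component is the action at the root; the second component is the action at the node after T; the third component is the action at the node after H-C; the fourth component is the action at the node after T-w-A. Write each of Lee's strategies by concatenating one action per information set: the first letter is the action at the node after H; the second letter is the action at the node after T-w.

Kai has 16 pure strategies: T/z/S/Hi, T/z/S/Lo, T/z/W/Hi, T/z/W/Lo, T/w/S/Hi, T/w/S/Lo, T/w/W/Hi, T/w/W/Lo, H/z/S/Hi, H/z/S/Lo, H/z/W/Hi, H/z/W/Lo, H/w/S/Hi, H/w/S/Lo, H/w/W/Hi, H/w/W/Lo. Columns: ME, MA, MD, CE, CA, CD.
{T/z/S/Hi, T/z/S/Lo, T/z/W/Hi, T/z/W/Lo} → row (0,4) (0,4) (0,4) (0,4) (0,4) (0,4)
{T/w/S/Hi, T/w/W/Hi} → row (-1,5) (3,2) (5,0) (-1,5) (3,2) (5,0)
{T/w/S/Lo, T/w/W/Lo} → row (-1,5) (4,0) (5,0) (-1,5) (4,0) (5,0)
{H/z/S/Hi, H/z/S/Lo, H/w/S/Hi, H/w/S/Lo} → row (-3,-2) (-3,-2) (-3,-2) (-3,-2) (-3,-2) (-3,-2)
{H/z/W/Hi, H/z/W/Lo, H/w/W/Hi, H/w/W/Lo} → row (-3,-2) (-3,-2) (-3,-2) (2,0) (2,0) (2,0)
That's 5 distinct rows out of 16 strategies.

5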